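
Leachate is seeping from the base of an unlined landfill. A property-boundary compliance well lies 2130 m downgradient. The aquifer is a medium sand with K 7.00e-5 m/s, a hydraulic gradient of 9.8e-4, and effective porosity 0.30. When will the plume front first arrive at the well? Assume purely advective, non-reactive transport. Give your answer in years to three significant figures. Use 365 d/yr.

295 years

K = 7.00e-5 m/s × 86400 s/d = 6.048 m/d
Darcy flux q = K·i = 6.048 × 9.8e-4 = 0.005927 m/d
v_s = q/n_e = 0.005927/0.30 = 0.01976 m/d
t = L / v = 2130 / 0.01976 = 107800 d
   = 107800 / 365 = 295 yr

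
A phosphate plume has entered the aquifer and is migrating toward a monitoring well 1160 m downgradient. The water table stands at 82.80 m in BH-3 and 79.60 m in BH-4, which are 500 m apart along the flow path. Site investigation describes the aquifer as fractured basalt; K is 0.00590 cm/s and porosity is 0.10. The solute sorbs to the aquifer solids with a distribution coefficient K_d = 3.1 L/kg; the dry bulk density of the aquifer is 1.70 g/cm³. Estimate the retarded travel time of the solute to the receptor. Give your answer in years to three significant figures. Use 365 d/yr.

Hydraulic gradient i = (82.80 − 79.60) / 500 = 3.20 / 500 = 0.006400
K = 0.00590 cm/s × 864 = 5.098 m/d
Darcy flux q = K·i = 5.098 × 0.006400 = 0.03262 m/d
v = Ki/n = 5.098·0.006400/0.10 = 0.3262 m/d
Retardation R = 1 + ρ_b·K_d/n = 1 + 1.70×3.1/0.10 = 53.70
Contaminant velocity v_c = v/R = 0.3262/53.70 = 0.006075 m/d
t = L/v_c = 1160/0.006075 = 190900 d
   = 190900/365 = 523 yr

523 years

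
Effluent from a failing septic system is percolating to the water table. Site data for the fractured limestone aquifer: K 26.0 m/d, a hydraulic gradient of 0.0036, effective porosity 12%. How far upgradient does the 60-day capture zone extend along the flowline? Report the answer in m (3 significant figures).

46.8 m

Specific discharge q = 26.0 × 0.0036 = 0.09360 m/d
Average linear velocity = 0.09360 / 0.12 = 0.7800 m/d
L = v × T = 0.7800 × 60 = 46.80 m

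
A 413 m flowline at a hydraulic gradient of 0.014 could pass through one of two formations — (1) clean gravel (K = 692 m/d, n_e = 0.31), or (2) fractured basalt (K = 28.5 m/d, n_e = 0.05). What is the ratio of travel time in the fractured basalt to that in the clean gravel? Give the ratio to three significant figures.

3.92

Unit 1 (clean gravel): v = 692×0.014/0.31 = 31.25 m/d, t = 413/31.25 = 13.22 d
Unit 2 (fractured basalt): v = 28.5×0.014/0.05 = 7.980 m/d, t = 413/7.980 = 51.75 d
t(fractured basalt) / t(clean gravel) = 51.75/13.22 = 3.92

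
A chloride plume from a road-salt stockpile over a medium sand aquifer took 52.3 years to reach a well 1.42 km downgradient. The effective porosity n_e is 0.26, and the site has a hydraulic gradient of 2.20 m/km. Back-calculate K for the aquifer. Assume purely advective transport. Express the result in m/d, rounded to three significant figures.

8.79 m/d

t = 52.3 years = 19090 d
L = 1.42 km = 1420 m
v = L / t = 1420 / 19090 = 0.07439 m/d
K = v · n / i = 0.07439 × 0.26 / 0.0022 = 8.79 m/d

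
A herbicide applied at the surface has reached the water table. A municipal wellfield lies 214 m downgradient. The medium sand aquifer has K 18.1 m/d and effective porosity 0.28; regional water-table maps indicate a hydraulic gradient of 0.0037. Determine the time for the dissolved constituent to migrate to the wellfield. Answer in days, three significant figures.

Specific discharge q = 18.1 × 0.0037 = 0.06697 m/d
v = Ki/n = 18.1·0.0037/0.28 = 0.2392 m/d
t = L / v = 214 / 0.2392 = 894.7 d

895 days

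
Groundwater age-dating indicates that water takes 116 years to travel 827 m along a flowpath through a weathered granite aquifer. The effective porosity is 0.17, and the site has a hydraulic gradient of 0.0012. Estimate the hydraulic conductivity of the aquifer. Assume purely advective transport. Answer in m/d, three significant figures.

2.77 m/d

t = 116 years = 42340 d
v = L / t = 827 / 42340 = 0.01953 m/d
K = v · n / i = 0.01953 × 0.17 / 0.0012 = 2.77 m/d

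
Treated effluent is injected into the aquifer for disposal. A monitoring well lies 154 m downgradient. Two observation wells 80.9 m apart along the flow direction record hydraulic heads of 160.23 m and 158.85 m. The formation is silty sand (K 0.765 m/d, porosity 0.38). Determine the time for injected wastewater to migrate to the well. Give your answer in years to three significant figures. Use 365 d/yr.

Hydraulic gradient i = (160.23 − 158.85) / 80.9 = 1.38 / 80.9 = 0.01706
Specific discharge q = 0.765 × 0.01706 = 0.01305 m/d
Seepage velocity v = q / n = 0.01305 / 0.38 = 0.03434 m/d
t = L / v = 154 / 0.03434 = 4484 d
   = 4484 / 365 = 12.3 yr

12.3 years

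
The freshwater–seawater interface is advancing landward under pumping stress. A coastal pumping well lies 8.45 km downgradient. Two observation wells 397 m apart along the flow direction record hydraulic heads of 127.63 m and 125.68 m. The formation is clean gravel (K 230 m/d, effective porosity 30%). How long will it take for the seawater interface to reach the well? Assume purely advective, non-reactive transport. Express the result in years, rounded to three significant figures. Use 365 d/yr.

Hydraulic gradient i = (127.63 − 125.68) / 397 = 1.95 / 397 = 0.004912
Specific discharge q = 230 × 0.004912 = 1.130 m/d
v = Ki/n = 230·0.004912/0.30 = 3.766 m/d
L = 8.45 km = 8450 m
t = L / v = 8450 / 3.766 = 2244 d
   = 2244 / 365 = 6.15 yr

6.15 years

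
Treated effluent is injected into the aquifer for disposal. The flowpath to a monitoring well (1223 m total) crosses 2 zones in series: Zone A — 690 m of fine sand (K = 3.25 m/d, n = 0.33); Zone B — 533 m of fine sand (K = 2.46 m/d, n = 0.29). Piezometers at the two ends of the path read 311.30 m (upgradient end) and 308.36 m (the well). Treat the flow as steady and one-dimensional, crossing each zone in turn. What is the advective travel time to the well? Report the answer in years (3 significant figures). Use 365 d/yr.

153 years

Total head drop ΔH = 311.30 − 308.36 = 2.94 m
Continuity: the same q passes through each zone, so ΔH = q·Σ(L_j/K_j) — the zones act as resistances in series.
Σ(L/K) = 690/3.25 + 533/2.46 = 212.3 + 216.7 = 429.0 d
q = ΔH / Σ(L/K) = 2.94 / 429.0 = 0.006854 m/d (same in every zone)
Zone A: v = q/n = 0.006854/0.33 = 0.02077 m/d → t_A = 690/0.02077 = 33220 d
Zone B: v = q/n = 0.006854/0.29 = 0.02363 m/d → t_B = 533/0.02363 = 22550 d
Total t = 33220 + 22550 = 55780 d
   = 55780 / 365 = 153 yr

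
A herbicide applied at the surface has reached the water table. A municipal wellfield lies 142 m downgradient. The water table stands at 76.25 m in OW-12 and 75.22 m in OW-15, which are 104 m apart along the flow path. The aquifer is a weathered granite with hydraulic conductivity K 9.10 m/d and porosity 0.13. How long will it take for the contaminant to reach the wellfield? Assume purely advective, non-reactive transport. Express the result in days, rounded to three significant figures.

Hydraulic gradient i = (76.25 − 75.22) / 104 = 1.03 / 104 = 0.009904
q = Ki = 9.10 × 0.009904 = 0.09013 m/d
Seepage velocity v = q / n = 0.09013 / 0.13 = 0.6933 m/d
t = L / v = 142 / 0.6933 = 204.8 d

205 days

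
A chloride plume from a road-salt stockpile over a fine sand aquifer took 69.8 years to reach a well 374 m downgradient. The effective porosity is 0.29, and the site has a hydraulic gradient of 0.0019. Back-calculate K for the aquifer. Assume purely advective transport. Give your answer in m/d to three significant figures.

2.24 m/d

t = 69.8 years = 25480 d
v = L / t = 374 / 25480 = 0.01468 m/d
K = v · n / i = 0.01468 × 0.29 / 0.0019 = 2.24 m/d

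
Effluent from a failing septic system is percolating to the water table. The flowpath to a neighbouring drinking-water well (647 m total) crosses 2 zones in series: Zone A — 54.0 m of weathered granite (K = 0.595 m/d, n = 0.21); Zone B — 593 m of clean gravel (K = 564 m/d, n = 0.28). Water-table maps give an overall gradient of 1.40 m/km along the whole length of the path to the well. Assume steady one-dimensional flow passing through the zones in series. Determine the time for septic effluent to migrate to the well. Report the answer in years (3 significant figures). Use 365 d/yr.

49.3 years

Steady 1-D flow in series ⇒ the Darcy flux q is identical in every zone and the zone head losses add (resistances L/K in series).
Σ(L/K) = 54.0/0.595 + 593/564 = 90.76 + 1.051 = 91.81 d
K_eq = L_total / Σ(L/K) = 647 / 91.81 = 7.047 m/d
q = K_eq · i = 7.047 × 0.0014 = 0.009866 m/d (same in every zone)
Zone A: v = q/n = 0.009866/0.21 = 0.04698 m/d → t_A = 54.0/0.04698 = 1149 d
Zone B: v = q/n = 0.009866/0.28 = 0.03524 m/d → t_B = 593/0.03524 = 16830 d
Total t = 1149 + 16830 = 17980 d
   = 17980 / 365 = 49.3 yr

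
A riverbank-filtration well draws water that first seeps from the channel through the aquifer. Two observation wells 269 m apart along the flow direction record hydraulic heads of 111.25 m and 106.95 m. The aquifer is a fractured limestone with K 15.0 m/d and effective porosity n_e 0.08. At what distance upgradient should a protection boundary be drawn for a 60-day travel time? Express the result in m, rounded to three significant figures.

Hydraulic gradient i = (111.25 − 106.95) / 269 = 4.30 / 269 = 0.01599
q = Ki = 15.0 × 0.01599 = 0.2398 m/d
Average linear velocity = 0.2398 / 0.08 = 2.997 m/d
L = v × T = 2.997 × 60 = 179.8 m

180 m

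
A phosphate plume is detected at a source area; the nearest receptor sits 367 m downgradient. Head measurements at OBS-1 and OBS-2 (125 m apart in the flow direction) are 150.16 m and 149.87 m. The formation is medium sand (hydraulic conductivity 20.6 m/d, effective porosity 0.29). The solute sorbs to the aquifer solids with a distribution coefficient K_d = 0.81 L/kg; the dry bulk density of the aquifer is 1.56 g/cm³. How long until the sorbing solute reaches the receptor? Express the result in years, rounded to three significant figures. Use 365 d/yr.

32.7 years

Hydraulic gradient i = (150.16 − 149.87) / 125 = 0.29 / 125 = 0.002320
Specific discharge q = 20.6 × 0.002320 = 0.04779 m/d
v = Ki/n = 20.6·0.002320/0.29 = 0.1648 m/d
Retardation R = 1 + ρ_b·K_d/n = 1 + 1.56×0.81/0.29 = 5.357
Contaminant velocity v_c = v/R = 0.1648/5.357 = 0.03076 m/d
t = L/v_c = 367/0.03076 = 11930 d
   = 11930/365 = 32.7 yr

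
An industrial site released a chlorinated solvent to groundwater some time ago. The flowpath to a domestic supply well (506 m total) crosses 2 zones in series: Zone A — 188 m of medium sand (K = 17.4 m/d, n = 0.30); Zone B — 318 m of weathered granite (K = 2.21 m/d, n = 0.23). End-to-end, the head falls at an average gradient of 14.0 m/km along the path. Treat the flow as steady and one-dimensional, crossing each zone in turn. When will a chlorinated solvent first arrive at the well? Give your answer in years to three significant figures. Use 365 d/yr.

7.75 years

For zones in series the flux q is common to all zones; the equivalent conductivity is the harmonic (thickness-weighted) mean, K_eq = L_total / Σ(L_j/K_j).
Σ(L/K) = 188/17.4 + 318/2.21 = 10.80 + 143.9 = 154.7 d
K_eq = L_total / Σ(L/K) = 506 / 154.7 = 3.271 m/d
q = K_eq · i = 3.271 × 0.014 = 0.04579 m/d (same in every zone)
Zone A: v = q/n = 0.04579/0.30 = 0.1526 m/d → t_A = 188/0.1526 = 1232 d
Zone B: v = q/n = 0.04579/0.23 = 0.1991 m/d → t_B = 318/0.1991 = 1597 d
Total t = 1232 + 1597 = 2829 d
   = 2829 / 365 = 7.75 yr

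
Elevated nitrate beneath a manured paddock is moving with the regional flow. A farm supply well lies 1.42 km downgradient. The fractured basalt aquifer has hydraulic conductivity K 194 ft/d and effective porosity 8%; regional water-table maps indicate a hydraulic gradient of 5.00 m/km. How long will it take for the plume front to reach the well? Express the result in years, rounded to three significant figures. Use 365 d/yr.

K = 194 ft/d × 0.3048 = 59.13 m/d
Darcy flux q = K·i = 59.13 × 0.0050 = 0.2957 m/d
Seepage velocity v = q / n = 0.2957 / 0.08 = 3.696 m/d
L = 1.42 km = 1420 m
t = L / v = 1420 / 3.696 = 384.2 d
   = 384.2 / 365 = 1.05 yr

1.05 years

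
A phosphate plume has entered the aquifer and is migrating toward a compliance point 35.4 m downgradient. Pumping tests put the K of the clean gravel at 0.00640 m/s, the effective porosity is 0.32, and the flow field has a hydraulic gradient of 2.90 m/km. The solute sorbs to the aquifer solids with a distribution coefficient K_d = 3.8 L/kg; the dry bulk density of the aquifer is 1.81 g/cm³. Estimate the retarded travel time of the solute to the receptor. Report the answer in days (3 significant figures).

159 days

K = 0.00640 m/s × 86400 s/d = 553.0 m/d
Darcy flux q = K·i = 553.0 × 0.0029 = 1.604 m/d
v_s = q/n_e = 1.604/0.32 = 5.011 m/d
Retardation R = 1 + ρ_b·K_d/n = 1 + 1.81×3.8/0.32 = 22.49
Contaminant velocity v_c = v/R = 5.011/22.49 = 0.2228 m/d
t = L/v_c = 35.4/0.2228 = 158.9 d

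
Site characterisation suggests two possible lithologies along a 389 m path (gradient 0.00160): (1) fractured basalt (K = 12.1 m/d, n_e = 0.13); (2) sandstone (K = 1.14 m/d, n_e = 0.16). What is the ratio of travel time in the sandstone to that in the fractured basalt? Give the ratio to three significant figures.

Unit 1 (fractured basalt): v = 12.1×0.0016/0.13 = 0.1489 m/d, t = 389/0.1489 = 2612 d
Unit 2 (sandstone): v = 1.14×0.0016/0.16 = 0.01140 m/d, t = 389/0.01140 = 34120 d
t(sandstone) / t(fractured basalt) = 34120/2612 = 13.1

13.1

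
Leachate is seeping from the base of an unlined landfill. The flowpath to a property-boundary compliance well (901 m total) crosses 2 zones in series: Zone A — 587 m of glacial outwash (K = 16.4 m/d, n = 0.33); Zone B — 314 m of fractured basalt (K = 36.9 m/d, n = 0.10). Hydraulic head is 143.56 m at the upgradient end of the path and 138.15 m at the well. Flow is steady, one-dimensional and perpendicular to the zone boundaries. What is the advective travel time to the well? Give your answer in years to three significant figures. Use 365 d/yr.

5.05 years

Total head drop ΔH = 143.56 − 138.15 = 5.41 m
Continuity: the same q passes through each zone, so ΔH = q·Σ(L_j/K_j) — the zones act as resistances in series.
Σ(L/K) = 587/16.4 + 314/36.9 = 35.79 + 8.509 = 44.30 d
q = ΔH / Σ(L/K) = 5.41 / 44.30 = 0.1221 m/d (same in every zone)
Zone A: v = q/n = 0.1221/0.33 = 0.3700 m/d → t_A = 587/0.3700 = 1586 d
Zone B: v = q/n = 0.1221/0.10 = 1.221 m/d → t_B = 314/1.221 = 257.1 d
Total t = 1586 + 257.1 = 1843 d
   = 1843 / 365 = 5.05 yr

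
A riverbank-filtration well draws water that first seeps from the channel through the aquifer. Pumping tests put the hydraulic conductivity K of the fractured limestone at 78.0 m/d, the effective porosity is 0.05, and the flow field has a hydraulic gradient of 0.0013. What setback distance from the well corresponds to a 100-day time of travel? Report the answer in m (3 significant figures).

Specific discharge q = 78.0 × 0.0013 = 0.1014 m/d
Seepage velocity v = q / n = 0.1014 / 0.05 = 2.028 m/d
L = v × T = 2.028 × 100 = 202.8 m

203 m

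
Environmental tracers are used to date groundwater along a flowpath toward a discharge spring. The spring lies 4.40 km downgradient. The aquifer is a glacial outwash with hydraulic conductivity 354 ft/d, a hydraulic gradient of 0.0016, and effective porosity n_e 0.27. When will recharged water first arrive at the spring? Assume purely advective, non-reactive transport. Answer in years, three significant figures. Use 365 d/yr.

K = 354 ft/d × 0.3048 = 107.9 m/d
Darcy flux q = K·i = 107.9 × 0.0016 = 0.1726 m/d
v_s = q/n_e = 0.1726/0.27 = 0.6394 m/d
L = 4.40 km = 4400 m
t = L / v = 4400 / 0.6394 = 6881 d
   = 6881 / 365 = 18.9 yr

18.9 years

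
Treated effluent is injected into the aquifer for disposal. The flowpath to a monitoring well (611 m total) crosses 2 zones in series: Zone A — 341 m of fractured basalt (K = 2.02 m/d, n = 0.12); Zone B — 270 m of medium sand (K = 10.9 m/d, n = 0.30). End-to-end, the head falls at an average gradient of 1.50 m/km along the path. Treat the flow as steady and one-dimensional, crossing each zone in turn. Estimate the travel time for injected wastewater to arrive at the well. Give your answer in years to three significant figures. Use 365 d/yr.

Continuity: the same q passes through each zone, so ΔH = q·Σ(L_j/K_j) — the zones act as resistances in series.
Σ(L/K) = 341/2.02 + 270/10.9 = 168.8 + 24.77 = 193.6 d
K_eq = L_total / Σ(L/K) = 611 / 193.6 = 3.156 m/d
q = K_eq · i = 3.156 × 0.0015 = 0.004734 m/d (same in every zone)
Zone A: v = q/n = 0.004734/0.12 = 0.03945 m/d → t_A = 341/0.03945 = 8643 d
Zone B: v = q/n = 0.004734/0.30 = 0.01578 m/d → t_B = 270/0.01578 = 17110 d
Total t = 8643 + 17110 = 25750 d
   = 25750 / 365 = 70.6 yr

70.6 years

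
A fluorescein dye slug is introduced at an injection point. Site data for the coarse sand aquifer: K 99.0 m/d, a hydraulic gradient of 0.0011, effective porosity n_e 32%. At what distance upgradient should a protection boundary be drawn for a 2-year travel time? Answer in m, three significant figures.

248 m

Darcy flux q = K·i = 99.0 × 0.0011 = 0.1089 m/d
v = Ki/n = 99.0·0.0011/0.32 = 0.3403 m/d
T = 2 yr × 365 = 730 d
L = v × T = 0.3403 × 730 = 248.4 m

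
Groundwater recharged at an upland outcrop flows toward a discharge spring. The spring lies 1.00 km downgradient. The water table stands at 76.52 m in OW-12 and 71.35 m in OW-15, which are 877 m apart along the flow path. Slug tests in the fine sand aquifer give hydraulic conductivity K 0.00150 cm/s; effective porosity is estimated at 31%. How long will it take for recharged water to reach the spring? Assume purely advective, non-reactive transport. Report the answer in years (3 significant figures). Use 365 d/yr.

111 years

Hydraulic gradient i = (76.52 − 71.35) / 877 = 5.17 / 877 = 0.005895
K = 0.00150 cm/s × 864 = 1.296 m/d
Darcy flux q = K·i = 1.296 × 0.005895 = 0.007640 m/d
Seepage velocity v = q / n = 0.007640 / 0.31 = 0.02465 m/d
L = 1.00 km = 1000 m
t = L / v = 1000 / 0.02465 = 40580 d
   = 40580 / 365 = 111 yr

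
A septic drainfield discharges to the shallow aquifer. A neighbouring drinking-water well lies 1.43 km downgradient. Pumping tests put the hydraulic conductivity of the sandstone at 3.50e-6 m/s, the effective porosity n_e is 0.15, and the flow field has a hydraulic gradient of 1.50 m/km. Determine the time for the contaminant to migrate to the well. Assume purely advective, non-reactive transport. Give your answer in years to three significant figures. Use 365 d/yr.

K = 3.50e-6 m/s × 86400 s/d = 0.3024 m/d
Specific discharge q = 0.3024 × 0.0015 = 4.536e-4 m/d
Seepage velocity v = q / n = 4.536e-4 / 0.15 = 0.003024 m/d
L = 1.43 km = 1430 m
t = L / v = 1430 / 0.003024 = 472900 d
   = 472900 / 365 = 1300 yr

1300 years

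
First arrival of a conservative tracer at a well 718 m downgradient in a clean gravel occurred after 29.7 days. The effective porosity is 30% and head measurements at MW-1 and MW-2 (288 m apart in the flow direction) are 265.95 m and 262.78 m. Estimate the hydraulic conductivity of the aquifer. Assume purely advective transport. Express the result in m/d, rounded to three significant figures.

Hydraulic gradient i = (265.95 − 262.78) / 288 = 3.17 / 288 = 0.01101
v = L / t = 718 / 29.7 = 24.18 m/d
K = v · n / i = 24.18 × 0.30 / 0.01101 = 659 m/d

659 m/d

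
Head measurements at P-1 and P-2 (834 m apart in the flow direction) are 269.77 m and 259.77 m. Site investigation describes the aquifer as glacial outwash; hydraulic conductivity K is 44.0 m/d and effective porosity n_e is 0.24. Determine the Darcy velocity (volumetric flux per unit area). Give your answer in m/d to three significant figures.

0.528 m/d

Hydraulic gradient i = (269.77 − 259.77) / 834 = 10.00 / 834 = 0.01199
Specific discharge q = 44.0 × 0.01199 = 0.5276 m/d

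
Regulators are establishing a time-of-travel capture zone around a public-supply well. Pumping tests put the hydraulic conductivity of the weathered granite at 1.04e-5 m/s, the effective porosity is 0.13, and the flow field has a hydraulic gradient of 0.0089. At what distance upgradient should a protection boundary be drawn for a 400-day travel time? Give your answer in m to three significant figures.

24.6 m

K = 1.04e-5 m/s × 86400 s/d = 0.8986 m/d
q = Ki = 0.8986 × 0.0089 = 0.007997 m/d
Average linear velocity = 0.007997 / 0.13 = 0.06152 m/d
L = v × T = 0.06152 × 400 = 24.61 m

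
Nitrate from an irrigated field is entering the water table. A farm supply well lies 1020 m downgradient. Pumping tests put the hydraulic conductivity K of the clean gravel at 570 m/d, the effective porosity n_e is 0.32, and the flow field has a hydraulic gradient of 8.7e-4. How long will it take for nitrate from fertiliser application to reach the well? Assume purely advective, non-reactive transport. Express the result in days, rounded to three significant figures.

Darcy flux q = K·i = 570 × 8.7e-4 = 0.4959 m/d
Average linear velocity = 0.4959 / 0.32 = 1.550 m/d
t = L / v = 1020 / 1.550 = 658.2 d

658 days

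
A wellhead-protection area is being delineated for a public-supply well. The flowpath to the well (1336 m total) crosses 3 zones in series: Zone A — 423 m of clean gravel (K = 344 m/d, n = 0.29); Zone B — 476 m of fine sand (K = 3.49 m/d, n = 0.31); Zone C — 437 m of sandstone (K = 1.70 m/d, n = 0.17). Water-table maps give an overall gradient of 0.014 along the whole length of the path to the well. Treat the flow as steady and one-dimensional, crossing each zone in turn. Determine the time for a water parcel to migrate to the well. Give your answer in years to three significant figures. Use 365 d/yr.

For zones in series the flux q is common to all zones; the equivalent conductivity is the harmonic (thickness-weighted) mean, K_eq = L_total / Σ(L_j/K_j).
Σ(L/K) = 423/344 + 476/3.49 + 437/1.70 = 1.230 + 136.4 + 257.1 = 394.7 d
K_eq = L_total / Σ(L/K) = 1336 / 394.7 = 3.385 m/d
q = K_eq · i = 3.385 × 0.014 = 0.04739 m/d (same in every zone)
Zone A: v = q/n = 0.04739/0.29 = 0.1634 m/d → t_A = 423/0.1634 = 2588 d
Zone B: v = q/n = 0.04739/0.31 = 0.1529 m/d → t_B = 476/0.1529 = 3114 d
Zone C: v = q/n = 0.04739/0.17 = 0.2788 m/d → t_C = 437/0.2788 = 1568 d
Total t = 2588 + 3114 + 1568 = 7270 d
   = 7270 / 365 = 19.9 yr

19.9 years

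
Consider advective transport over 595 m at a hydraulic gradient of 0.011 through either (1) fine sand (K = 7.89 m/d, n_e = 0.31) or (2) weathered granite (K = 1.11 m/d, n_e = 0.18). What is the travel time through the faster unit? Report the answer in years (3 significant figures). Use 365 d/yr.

Unit 1 (fine sand): v = 7.89×0.011/0.31 = 0.2800 m/d, t = 595/0.2800 = 2125 d
Unit 2 (weathered granite): v = 1.11×0.011/0.18 = 0.06783 m/d, t = 595/0.06783 = 8771 d
Faster: 2125 d / 365 = 5.82 yr

5.82 years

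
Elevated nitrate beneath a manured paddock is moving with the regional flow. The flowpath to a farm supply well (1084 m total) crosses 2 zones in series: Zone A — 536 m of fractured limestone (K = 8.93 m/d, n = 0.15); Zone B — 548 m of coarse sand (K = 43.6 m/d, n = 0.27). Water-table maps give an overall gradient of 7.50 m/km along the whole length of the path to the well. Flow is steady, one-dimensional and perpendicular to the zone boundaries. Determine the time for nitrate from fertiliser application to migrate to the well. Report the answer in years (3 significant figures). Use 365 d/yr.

For zones in series the flux q is common to all zones; the equivalent conductivity is the harmonic (thickness-weighted) mean, K_eq = L_total / Σ(L_j/K_j).
Σ(L/K) = 536/8.93 + 548/43.6 = 60.02 + 12.57 = 72.59 d
K_eq = L_total / Σ(L/K) = 1084 / 72.59 = 14.93 m/d
q = K_eq · i = 14.93 × 0.0075 = 0.1120 m/d (same in every zone)
Zone A: v = q/n = 0.1120/0.15 = 0.7466 m/d → t_A = 536/0.7466 = 717.9 d
Zone B: v = q/n = 0.1120/0.27 = 0.4148 m/d → t_B = 548/0.4148 = 1321 d
Total t = 717.9 + 1321 = 2039 d
   = 2039 / 365 = 5.59 yr

5.59 years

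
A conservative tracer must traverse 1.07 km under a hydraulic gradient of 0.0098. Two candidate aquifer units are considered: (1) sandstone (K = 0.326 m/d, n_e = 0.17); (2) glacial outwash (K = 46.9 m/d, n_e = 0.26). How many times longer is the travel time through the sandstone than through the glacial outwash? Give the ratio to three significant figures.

94.1

Unit 1 (sandstone): v = 0.326×0.0098/0.17 = 0.01879 m/d, t = 1070/0.01879 = 56940 d
Unit 2 (glacial outwash): v = 46.9×0.0098/0.26 = 1.768 m/d, t = 1070/1.768 = 605.3 d
t(sandstone) / t(glacial outwash) = 56940/605.3 = 94.1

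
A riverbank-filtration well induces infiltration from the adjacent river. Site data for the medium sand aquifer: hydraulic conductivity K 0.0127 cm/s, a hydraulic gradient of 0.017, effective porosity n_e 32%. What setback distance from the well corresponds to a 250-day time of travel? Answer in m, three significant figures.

146 m

K = 0.0127 cm/s × 864 = 10.97 m/d
Specific discharge q = 10.97 × 0.017 = 0.1865 m/d
Seepage velocity v = q / n = 0.1865 / 0.32 = 0.5829 m/d
L = v × T = 0.5829 × 250 = 145.7 m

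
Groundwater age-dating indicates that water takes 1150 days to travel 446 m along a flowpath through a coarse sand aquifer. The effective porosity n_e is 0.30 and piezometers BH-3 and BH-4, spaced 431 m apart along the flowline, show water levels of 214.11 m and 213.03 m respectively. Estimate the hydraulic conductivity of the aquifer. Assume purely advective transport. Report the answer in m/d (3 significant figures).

Hydraulic gradient i = (214.11 − 213.03) / 431 = 1.08 / 431 = 0.002506
v = L / t = 446 / 1150 = 0.3878 m/d
K = v · n / i = 0.3878 × 0.30 / 0.002506 = 46.4 m/d

46.4 m/d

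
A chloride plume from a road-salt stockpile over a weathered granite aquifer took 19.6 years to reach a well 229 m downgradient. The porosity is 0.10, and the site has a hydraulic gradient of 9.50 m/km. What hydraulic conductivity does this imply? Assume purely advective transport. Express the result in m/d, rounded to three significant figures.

t = 19.6 years = 7154 d
v = L / t = 229 / 7154 = 0.03201 m/d
K = v · n / i = 0.03201 × 0.10 / 0.0095 = 0.337 m/d

0.337 m/d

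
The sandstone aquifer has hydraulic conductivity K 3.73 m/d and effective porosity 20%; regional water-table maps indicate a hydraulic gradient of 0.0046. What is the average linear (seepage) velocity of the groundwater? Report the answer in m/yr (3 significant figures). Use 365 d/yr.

Darcy flux q = K·i = 3.73 × 0.0046 = 0.01716 m/d
v = Ki/n = 3.73·0.0046/0.20 = 0.08579 m/d
   = 0.08579 × 365 = 31.3 m/yr

31.3 m/yr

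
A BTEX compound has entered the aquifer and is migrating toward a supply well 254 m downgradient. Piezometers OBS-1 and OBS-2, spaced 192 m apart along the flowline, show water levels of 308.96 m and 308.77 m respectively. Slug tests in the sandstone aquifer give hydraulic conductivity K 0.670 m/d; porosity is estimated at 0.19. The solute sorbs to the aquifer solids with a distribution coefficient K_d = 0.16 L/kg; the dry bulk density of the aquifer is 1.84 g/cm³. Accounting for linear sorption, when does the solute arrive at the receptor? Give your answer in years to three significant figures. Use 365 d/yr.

Hydraulic gradient i = (308.96 − 308.77) / 192 = 0.19 / 192 = 9.896e-4
q = Ki = 0.670 × 9.896e-4 = 6.630e-4 m/d
Seepage velocity v = q / n = 6.630e-4 / 0.19 = 0.003490 m/d
Retardation R = 1 + ρ_b·K_d/n = 1 + 1.84×0.16/0.19 = 2.549
Contaminant velocity v_c = v/R = 0.003490/2.549 = 0.001369 m/d
t = L/v_c = 254/0.001369 = 185600 d
   = 185600/365 = 508 yr

508 years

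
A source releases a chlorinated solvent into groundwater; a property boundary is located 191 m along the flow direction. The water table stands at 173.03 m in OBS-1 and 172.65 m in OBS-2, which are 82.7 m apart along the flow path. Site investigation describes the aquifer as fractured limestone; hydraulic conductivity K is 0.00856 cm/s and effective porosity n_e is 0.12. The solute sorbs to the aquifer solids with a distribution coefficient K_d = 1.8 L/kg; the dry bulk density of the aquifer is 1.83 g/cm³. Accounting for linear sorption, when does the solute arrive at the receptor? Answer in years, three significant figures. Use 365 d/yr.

Hydraulic gradient i = (173.03 − 172.65) / 82.7 = 0.38 / 82.7 = 0.004595
K = 0.00856 cm/s × 864 = 7.396 m/d
q = Ki = 7.396 × 0.004595 = 0.03398 m/d
Average linear velocity = 0.03398 / 0.12 = 0.2832 m/d
Retardation R = 1 + ρ_b·K_d/n = 1 + 1.83×1.8/0.12 = 28.45
Contaminant velocity v_c = v/R = 0.2832/28.45 = 0.009954 m/d
t = L/v_c = 191/0.009954 = 19190 d
   = 19190/365 = 52.6 yr

52.6 years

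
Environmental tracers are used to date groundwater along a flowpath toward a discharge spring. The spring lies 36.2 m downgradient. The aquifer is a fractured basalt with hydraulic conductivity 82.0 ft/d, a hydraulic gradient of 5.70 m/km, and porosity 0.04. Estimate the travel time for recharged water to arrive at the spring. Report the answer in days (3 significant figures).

10.2 days

K = 82.0 ft/d × 0.3048 = 24.99 m/d
Specific discharge q = 24.99 × 0.0057 = 0.1425 m/d
v_s = q/n_e = 0.1425/0.04 = 3.562 m/d
t = L / v = 36.2 / 3.562 = 10.16 d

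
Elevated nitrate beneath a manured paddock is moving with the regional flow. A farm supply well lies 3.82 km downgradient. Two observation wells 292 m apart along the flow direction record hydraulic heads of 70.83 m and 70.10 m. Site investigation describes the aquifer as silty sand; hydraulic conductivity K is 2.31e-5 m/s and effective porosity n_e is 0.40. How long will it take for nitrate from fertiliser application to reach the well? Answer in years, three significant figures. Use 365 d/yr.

Hydraulic gradient i = (70.83 − 70.10) / 292 = 0.73 / 292 = 0.002500
K = 2.31e-5 m/s × 86400 s/d = 1.996 m/d
Darcy flux q = K·i = 1.996 × 0.002500 = 0.004990 m/d
v_s = q/n_e = 0.004990/0.40 = 0.01247 m/d
L = 3.82 km = 3820 m
t = L / v = 3820 / 0.01247 = 306200 d
   = 306200 / 365 = 839 yr

839 years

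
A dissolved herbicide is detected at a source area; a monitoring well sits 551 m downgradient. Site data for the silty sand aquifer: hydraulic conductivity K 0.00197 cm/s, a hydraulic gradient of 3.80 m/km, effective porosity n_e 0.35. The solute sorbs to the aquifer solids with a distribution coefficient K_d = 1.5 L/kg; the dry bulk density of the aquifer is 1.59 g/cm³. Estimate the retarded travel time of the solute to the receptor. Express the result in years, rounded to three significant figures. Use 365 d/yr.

K = 0.00197 cm/s × 864 = 1.702 m/d
Darcy flux q = K·i = 1.702 × 0.0038 = 0.006468 m/d
Average linear velocity = 0.006468 / 0.35 = 0.01848 m/d
Retardation R = 1 + ρ_b·K_d/n = 1 + 1.59×1.5/0.35 = 7.814
Contaminant velocity v_c = v/R = 0.01848/7.814 = 0.002365 m/d
t = L/v_c = 551/0.002365 = 233000 d
   = 233000/365 = 638 yr

638 years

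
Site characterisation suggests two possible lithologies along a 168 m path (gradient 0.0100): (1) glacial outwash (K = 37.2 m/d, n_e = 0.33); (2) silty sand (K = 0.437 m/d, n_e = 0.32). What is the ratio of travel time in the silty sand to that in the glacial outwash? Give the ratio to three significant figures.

Unit 1 (glacial outwash): v = 37.2×0.010/0.33 = 1.127 m/d, t = 168/1.127 = 149.0 d
Unit 2 (silty sand): v = 0.437×0.010/0.32 = 0.01366 m/d, t = 168/0.01366 = 12300 d
t(silty sand) / t(glacial outwash) = 12300/149.0 = 82.5

82.5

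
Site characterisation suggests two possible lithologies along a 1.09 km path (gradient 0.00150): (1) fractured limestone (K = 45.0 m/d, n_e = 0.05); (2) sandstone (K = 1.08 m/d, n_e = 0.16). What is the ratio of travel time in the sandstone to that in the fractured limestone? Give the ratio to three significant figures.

133

Unit 1 (fractured limestone): v = 45.0×0.0015/0.05 = 1.350 m/d, t = 1090/1.350 = 807.4 d
Unit 2 (sandstone): v = 1.08×0.0015/0.16 = 0.01013 m/d, t = 1090/0.01013 = 107700 d
t(sandstone) / t(fractured limestone) = 107700/807.4 = 133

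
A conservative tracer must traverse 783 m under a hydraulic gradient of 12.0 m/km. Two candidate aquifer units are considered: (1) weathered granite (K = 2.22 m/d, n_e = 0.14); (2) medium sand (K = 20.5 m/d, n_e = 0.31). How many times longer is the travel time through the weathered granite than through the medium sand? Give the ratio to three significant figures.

4.17

Unit 1 (weathered granite): v = 2.22×0.012/0.14 = 0.1903 m/d, t = 783/0.1903 = 4115 d
Unit 2 (medium sand): v = 20.5×0.012/0.31 = 0.7935 m/d, t = 783/0.7935 = 986.7 d
t(weathered granite) / t(medium sand) = 4115/986.7 = 4.17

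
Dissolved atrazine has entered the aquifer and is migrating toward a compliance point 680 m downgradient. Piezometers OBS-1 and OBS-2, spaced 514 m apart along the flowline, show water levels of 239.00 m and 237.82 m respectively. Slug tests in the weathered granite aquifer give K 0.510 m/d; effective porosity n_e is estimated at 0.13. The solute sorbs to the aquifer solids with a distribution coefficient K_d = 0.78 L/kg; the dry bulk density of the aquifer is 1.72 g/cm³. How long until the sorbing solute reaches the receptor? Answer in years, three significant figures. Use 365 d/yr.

Hydraulic gradient i = (239.00 − 237.82) / 514 = 1.18 / 514 = 0.002296
Specific discharge q = 0.510 × 0.002296 = 0.001171 m/d
v = Ki/n = 0.510·0.002296/0.13 = 0.009006 m/d
Retardation R = 1 + ρ_b·K_d/n = 1 + 1.72×0.78/0.13 = 11.32
Contaminant velocity v_c = v/R = 0.009006/11.32 = 7.956e-4 m/d
t = L/v_c = 680/7.956e-4 = 854700 d
   = 854700/365 = 2340 yr

2340 years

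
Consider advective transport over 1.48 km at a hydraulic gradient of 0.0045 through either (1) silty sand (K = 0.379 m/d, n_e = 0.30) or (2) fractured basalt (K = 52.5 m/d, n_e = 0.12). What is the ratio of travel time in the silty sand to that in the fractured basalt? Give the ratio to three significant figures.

346

Unit 1 (silty sand): v = 0.379×0.0045/0.30 = 0.005685 m/d, t = 1480/0.005685 = 260300 d
Unit 2 (fractured basalt): v = 52.5×0.0045/0.12 = 1.969 m/d, t = 1480/1.969 = 751.7 d
t(silty sand) / t(fractured basalt) = 260300/751.7 = 346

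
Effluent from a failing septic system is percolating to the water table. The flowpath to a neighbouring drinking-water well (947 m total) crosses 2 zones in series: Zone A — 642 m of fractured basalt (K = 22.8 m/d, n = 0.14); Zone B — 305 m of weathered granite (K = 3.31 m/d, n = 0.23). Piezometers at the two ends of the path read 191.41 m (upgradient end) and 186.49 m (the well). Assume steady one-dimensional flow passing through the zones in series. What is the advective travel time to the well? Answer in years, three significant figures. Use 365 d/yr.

Total head drop ΔH = 191.41 − 186.49 = 4.92 m
Steady 1-D flow in series ⇒ the Darcy flux q is identical in every zone and the zone head losses add (resistances L/K in series).
Σ(L/K) = 642/22.8 + 305/3.31 = 28.16 + 92.15 = 120.3 d
q = ΔH / Σ(L/K) = 4.92 / 120.3 = 0.04090 m/d (same in every zone)
Zone A: v = q/n = 0.04090/0.14 = 0.2921 m/d → t_A = 642/0.2921 = 2198 d
Zone B: v = q/n = 0.04090/0.23 = 0.1778 m/d → t_B = 305/0.1778 = 1715 d
Total t = 2198 + 1715 = 3913 d
   = 3913 / 365 = 10.7 yr

10.7 years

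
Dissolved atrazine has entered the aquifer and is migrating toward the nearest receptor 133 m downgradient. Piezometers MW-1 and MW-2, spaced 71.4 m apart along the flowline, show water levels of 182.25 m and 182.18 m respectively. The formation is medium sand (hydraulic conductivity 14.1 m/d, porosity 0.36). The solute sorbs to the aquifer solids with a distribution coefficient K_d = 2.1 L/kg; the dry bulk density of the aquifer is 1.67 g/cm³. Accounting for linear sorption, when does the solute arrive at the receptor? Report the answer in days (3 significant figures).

Hydraulic gradient i = (182.25 − 182.18) / 71.4 = 0.07 / 71.4 = 9.804e-4
q = Ki = 14.1 × 9.804e-4 = 0.01382 m/d
Average linear velocity = 0.01382 / 0.36 = 0.03840 m/d
Retardation R = 1 + ρ_b·K_d/n = 1 + 1.67×2.1/0.36 = 10.74
Contaminant velocity v_c = v/R = 0.03840/10.74 = 0.003575 m/d
t = L/v_c = 133/0.003575 = 37210 d

37200 days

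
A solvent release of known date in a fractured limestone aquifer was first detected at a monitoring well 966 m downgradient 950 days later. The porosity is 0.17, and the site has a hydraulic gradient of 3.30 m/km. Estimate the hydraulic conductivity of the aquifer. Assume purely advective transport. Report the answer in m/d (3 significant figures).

52.4 m/d

v = L / t = 966 / 950 = 1.017 m/d
K = v · n / i = 1.017 × 0.17 / 0.0033 = 52.4 m/d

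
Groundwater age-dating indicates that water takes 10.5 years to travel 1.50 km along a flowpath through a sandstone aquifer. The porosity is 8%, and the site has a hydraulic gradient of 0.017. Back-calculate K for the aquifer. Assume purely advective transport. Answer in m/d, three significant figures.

1.84 m/d

t = 10.5 years = 3833 d
L = 1.50 km = 1500 m
v = L / t = 1500 / 3833 = 0.3914 m/d
K = v · n / i = 0.3914 × 0.08 / 0.017 = 1.84 m/d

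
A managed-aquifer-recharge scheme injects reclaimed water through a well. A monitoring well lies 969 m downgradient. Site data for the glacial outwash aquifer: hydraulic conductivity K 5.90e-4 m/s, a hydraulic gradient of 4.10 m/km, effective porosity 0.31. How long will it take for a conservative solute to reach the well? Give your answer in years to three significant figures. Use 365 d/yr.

K = 5.90e-4 m/s × 86400 s/d = 50.98 m/d
Specific discharge q = 50.98 × 0.0041 = 0.2090 m/d
v_s = q/n_e = 0.2090/0.31 = 0.6742 m/d
t = L / v = 969 / 0.6742 = 1437 d
   = 1437 / 365 = 3.94 yr

3.94 years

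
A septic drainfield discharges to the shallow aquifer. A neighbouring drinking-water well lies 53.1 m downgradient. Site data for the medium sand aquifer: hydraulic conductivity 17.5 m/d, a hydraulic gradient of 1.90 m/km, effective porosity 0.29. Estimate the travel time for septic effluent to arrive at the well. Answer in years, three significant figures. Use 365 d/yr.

Specific discharge q = 17.5 × 0.0019 = 0.03325 m/d
v = Ki/n = 17.5·0.0019/0.29 = 0.1147 m/d
t = L / v = 53.1 / 0.1147 = 463.1 d
   = 463.1 / 365 = 1.27 yr

1.27 years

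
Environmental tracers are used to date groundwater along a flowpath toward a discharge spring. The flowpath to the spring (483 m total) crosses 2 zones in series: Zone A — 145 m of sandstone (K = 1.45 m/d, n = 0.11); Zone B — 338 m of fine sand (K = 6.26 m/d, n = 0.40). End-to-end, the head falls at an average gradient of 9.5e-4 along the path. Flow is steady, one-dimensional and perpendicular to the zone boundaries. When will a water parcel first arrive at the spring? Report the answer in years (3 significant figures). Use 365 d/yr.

139 years

Continuity: the same q passes through each zone, so ΔH = q·Σ(L_j/K_j) — the zones act as resistances in series.
Σ(L/K) = 145/1.45 + 338/6.26 = 100.0 + 53.99 = 154.0 d
K_eq = L_total / Σ(L/K) = 483 / 154.0 = 3.136 m/d
q = K_eq · i = 3.136 × 9.5e-4 = 0.002980 m/d (same in every zone)
Zone A: v = q/n = 0.002980/0.11 = 0.02709 m/d → t_A = 145/0.02709 = 5353 d
Zone B: v = q/n = 0.002980/0.40 = 0.007449 m/d → t_B = 338/0.007449 = 45370 d
Total t = 5353 + 45370 = 50730 d
   = 50730 / 365 = 139 yr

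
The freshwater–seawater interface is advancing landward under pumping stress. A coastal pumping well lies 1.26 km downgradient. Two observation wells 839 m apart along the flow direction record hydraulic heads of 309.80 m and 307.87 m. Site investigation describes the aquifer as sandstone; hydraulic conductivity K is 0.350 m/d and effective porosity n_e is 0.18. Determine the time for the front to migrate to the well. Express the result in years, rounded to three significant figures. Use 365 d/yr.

772 years

Hydraulic gradient i = (309.80 − 307.87) / 839 = 1.93 / 839 = 0.002300
q = Ki = 0.350 × 0.002300 = 8.051e-4 m/d
Seepage velocity v = q / n = 8.051e-4 / 0.18 = 0.004473 m/d
L = 1.26 km = 1260 m
t = L / v = 1260 / 0.004473 = 281700 d
   = 281700 / 365 = 772 yr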